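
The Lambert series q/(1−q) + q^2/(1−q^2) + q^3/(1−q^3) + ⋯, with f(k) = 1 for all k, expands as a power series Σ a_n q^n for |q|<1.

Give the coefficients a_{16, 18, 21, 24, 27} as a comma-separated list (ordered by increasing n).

n=16: 16·1 8·2 4·4 2·8 1·16  f→[1+1+1+1+1]=5
[q^18] f(18)=1,f(9)=1,f(6)=1,f(3)=1,f(2)=1,f(1)=1 ⇒ 6
n=21: 1·21 3·7 7·3 21·1  f→[1+1+1+1]=4
n=24: 1·24 2·12 3·8 4·6 6·4 8·3 12·2 24·1  f→[1+1+1+1+1+1+1+1]=8
d|27:{27,9,3,1}  Σf=1+1+1+1=4

5, 6, 4, 8, 4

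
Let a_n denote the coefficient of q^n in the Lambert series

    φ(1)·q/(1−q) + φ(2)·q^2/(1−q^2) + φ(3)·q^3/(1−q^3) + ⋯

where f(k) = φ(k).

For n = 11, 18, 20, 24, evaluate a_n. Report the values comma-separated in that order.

d|11:{11,1}  Σφ=10+1=11
d|18:{18,9,6,3,2,1}  Σφ=6+6+2+2+1+1=18
q^20  k|20↦φ(k): 1:1 2:1 4:2 5:4 10:4 20:8  a_20=20
d|24:{24,12,8,6,4,3,2,1}  Σφ=8+4+4+2+2+2+1+1=24

11, 18, 20, 24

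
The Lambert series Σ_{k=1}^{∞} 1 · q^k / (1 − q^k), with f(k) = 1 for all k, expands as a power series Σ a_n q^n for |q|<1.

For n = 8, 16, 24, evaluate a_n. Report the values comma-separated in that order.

n=8: 8·1 4·2 2·4 1·8  f→[1+1+1+1]=4
d|16:{16,8,4,2,1}  Σf=1+1+1+1+1=5
[q^24] f(24)=1,f(12)=1,f(8)=1,f(6)=1,f(4)=1,f(3)=1,f(2)=1,f(1)=1 ⇒ 8

4, 5, 8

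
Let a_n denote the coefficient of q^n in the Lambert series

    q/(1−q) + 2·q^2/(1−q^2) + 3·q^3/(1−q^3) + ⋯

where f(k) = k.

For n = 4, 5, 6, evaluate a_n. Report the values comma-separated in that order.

[q^4] f(1)=1,f(2)=2,f(4)=4 ⇒ 7
d|5:{5,1}  Σf=5+1=6
n=6: 1·6 2·3 3·2 6·1  f→[1+2+3+6]=12

7, 6, 12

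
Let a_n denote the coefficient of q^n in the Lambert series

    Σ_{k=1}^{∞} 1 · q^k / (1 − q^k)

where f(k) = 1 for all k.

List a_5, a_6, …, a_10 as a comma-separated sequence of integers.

2, 4, 2, 4, 3, 4

d|5:{5,1}  Σf=1+1=2
[q^6] f(1)=1,f(2)=1,f(3)=1,f(6)=1 ⇒ 4
d|7:{7,1}  Σf=1+1=2
d|8:{8,4,2,1}  Σf=1+1+1+1=4
q^9  k|9↦f(k): 9:1 3:1 1:1  a_9=3
[q^10] f(1)=1,f(2)=1,f(5)=1,f(10)=1 ⇒ 4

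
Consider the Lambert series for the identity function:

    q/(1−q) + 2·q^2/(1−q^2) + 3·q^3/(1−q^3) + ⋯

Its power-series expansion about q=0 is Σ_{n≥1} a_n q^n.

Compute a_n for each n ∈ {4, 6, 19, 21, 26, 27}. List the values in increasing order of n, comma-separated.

n=4: 4·1 2·2 1·4  f→[4+2+1]=7
n=6: 6·1 3·2 2·3 1·6  f→[6+3+2+1]=12
n=19: 19·1 1·19  f→[19+1]=20
q^21  k|21↦f(k): 21:21 7:7 3:3 1:1  a_21=32
q^26  k|26↦f(k): 26:26 13:13 2:2 1:1  a_26=42
d|27:{27,9,3,1}  Σf=27+9+3+1=40

7, 12, 20, 32, 42, 40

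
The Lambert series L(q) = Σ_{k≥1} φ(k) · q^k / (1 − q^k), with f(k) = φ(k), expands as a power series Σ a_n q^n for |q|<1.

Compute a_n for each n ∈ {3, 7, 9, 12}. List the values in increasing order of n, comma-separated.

q^3  k|3↦φ(k): 1:1 3:2  a_3=3
[q^7] φ(7)=6,φ(1)=1 ⇒ 7
[q^9] φ(1)=1,φ(3)=2,φ(9)=6 ⇒ 9
q^12  k|12↦φ(k): 1:1 2:1 3:2 4:2 6:2 12:4  a_12=12

3, 7, 9, 12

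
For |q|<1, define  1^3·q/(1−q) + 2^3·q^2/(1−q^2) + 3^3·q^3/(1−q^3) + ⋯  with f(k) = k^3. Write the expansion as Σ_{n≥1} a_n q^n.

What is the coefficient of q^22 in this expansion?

[q^22] f(22)=10648,f(11)=1331,f(2)=8,f(1)=1 ⇒ 11988

a_22 = 11988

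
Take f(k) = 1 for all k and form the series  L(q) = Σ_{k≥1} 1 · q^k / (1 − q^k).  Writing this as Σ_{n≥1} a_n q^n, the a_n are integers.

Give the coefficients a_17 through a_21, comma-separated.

2, 6, 2, 6, 4

q^17  k|17↦f(k): 17:1 1:1  a_17=2
[q^18] f(1)=1,f(2)=1,f(3)=1,f(6)=1,f(9)=1,f(18)=1 ⇒ 6
d|19:{19,1}  Σf=1+1=2
q^20  k|20↦f(k): 1:1 2:1 4:1 5:1 10:1 20:1  a_20=6
[q^21] f(1)=1,f(3)=1,f(7)=1,f(21)=1 ⇒ 4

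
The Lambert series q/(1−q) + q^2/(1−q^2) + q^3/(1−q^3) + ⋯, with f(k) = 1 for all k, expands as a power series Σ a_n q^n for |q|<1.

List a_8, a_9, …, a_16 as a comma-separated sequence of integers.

[q^8] f(1)=1,f(2)=1,f(4)=1,f(8)=1 ⇒ 4
q^9  k|9↦f(k): 1:1 3:1 9:1  a_9=3
d|10:{10,5,2,1}  Σf=1+1+1+1=4
[q^11] f(1)=1,f(11)=1 ⇒ 2
q^12  k|12↦f(k): 1:1 2:1 3:1 4:1 6:1 12:1  a_12=6
q^13  k|13↦f(k): 1:1 13:1  a_13=2
d|14:{1,2,7,14}  Σf=1+1+1+1=4
[q^15] f(15)=1,f(5)=1,f(3)=1,f(1)=1 ⇒ 4
[q^16] f(1)=1,f(2)=1,f(4)=1,f(8)=1,f(16)=1 ⇒ 5

4, 3, 4, 2, 6, 2, 4, 4, 5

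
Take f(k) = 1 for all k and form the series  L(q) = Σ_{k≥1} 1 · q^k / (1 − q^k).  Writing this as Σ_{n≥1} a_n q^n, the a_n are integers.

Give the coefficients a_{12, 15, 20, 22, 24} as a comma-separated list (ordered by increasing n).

[q^12] f(1)=1,f(2)=1,f(3)=1,f(4)=1,f(6)=1,f(12)=1 ⇒ 6
[q^15] f(15)=1,f(5)=1,f(3)=1,f(1)=1 ⇒ 4
[q^20] f(20)=1,f(10)=1,f(5)=1,f(4)=1,f(2)=1,f(1)=1 ⇒ 6
q^22  k|22↦f(k): 22:1 11:1 2:1 1:1  a_22=4
d|24:{1,2,3,4,6,8,12,24}  Σf=1+1+1+1+1+1+1+1=8

6, 4, 6, 4, 8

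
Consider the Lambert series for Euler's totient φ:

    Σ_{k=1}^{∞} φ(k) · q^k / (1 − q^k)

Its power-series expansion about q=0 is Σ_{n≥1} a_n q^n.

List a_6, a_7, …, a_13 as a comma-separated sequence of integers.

q^6  k|6↦φ(k): 1:1 2:1 3:2 6:2  a_6=6
n=7: 7·1 1·7  φ→[6+1]=7
q^8  k|8↦φ(k): 1:1 2:1 4:2 8:4  a_8=8
d|9:{9,3,1}  Σφ=6+2+1=9
[q^10] φ(10)=4,φ(5)=4,φ(2)=1,φ(1)=1 ⇒ 10
q^11  k|11↦φ(k): 1:1 11:10  a_11=11
[q^12] φ(12)=4,φ(6)=2,φ(4)=2,φ(3)=2,φ(2)=1,φ(1)=1 ⇒ 12
[q^13] φ(13)=12,φ(1)=1 ⇒ 13

6, 7, 8, 9, 10, 11, 12, 13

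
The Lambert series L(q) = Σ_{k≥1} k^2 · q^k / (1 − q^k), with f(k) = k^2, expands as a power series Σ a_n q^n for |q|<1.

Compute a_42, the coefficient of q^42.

n=42: 1·42 2·21 3·14 6·7 7·6 14·3 21·2 42·1  f→[1+4+9+36+49+196+441+1764]=2500

a_42 = 2500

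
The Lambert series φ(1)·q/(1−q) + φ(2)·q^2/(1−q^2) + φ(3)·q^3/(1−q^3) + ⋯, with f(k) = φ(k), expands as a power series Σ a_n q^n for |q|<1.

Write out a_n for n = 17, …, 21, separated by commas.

[q^17] φ(17)=16,φ(1)=1 ⇒ 17
[q^18] φ(18)=6,φ(9)=6,φ(6)=2,φ(3)=2,φ(2)=1,φ(1)=1 ⇒ 18
q^19  k|19↦φ(k): 1:1 19:18  a_19=19
n=20: 20·1 10·2 5·4 4·5 2·10 1·20  φ→[8+4+4+2+1+1]=20
d|21:{21,7,3,1}  Σφ=12+6+2+1=21

17, 18, 19, 20, 21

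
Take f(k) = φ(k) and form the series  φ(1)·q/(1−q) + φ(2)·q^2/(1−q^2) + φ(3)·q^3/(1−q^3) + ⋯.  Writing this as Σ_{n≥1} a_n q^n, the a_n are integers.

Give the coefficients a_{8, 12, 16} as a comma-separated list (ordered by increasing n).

d|8:{1,2,4,8}  Σφ=1+1+2+4=8
n=12: 1·12 2·6 3·4 4·3 6·2 12·1  φ→[1+1+2+2+2+4]=12
[q^16] φ(16)=8,φ(8)=4,φ(4)=2,φ(2)=1,φ(1)=1 ⇒ 16

8, 12, 16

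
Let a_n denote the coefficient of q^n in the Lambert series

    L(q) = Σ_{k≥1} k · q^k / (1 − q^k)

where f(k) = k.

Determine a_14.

[q^14] f(1)=1,f(2)=2,f(7)=7,f(14)=14 ⇒ 24

a_14 = 24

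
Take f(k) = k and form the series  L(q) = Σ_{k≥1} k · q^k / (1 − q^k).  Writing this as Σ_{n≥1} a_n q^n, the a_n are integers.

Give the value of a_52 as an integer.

q^52  k|52↦f(k): 52:52 26:26 13:13 4:4 2:2 1:1  a_52=98

a_52 = 98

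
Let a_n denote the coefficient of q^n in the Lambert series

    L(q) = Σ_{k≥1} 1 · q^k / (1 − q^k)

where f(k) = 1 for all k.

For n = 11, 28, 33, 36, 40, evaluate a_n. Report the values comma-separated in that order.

2, 6, 4, 9, 8

d|11:{11,1}  Σf=1+1=2
n=28: 28·1 14·2 7·4 4·7 2·14 1·28  f→[1+1+1+1+1+1]=6
[q^33] f(1)=1,f(3)=1,f(11)=1,f(33)=1 ⇒ 4
q^36  k|36↦f(k): 1:1 2:1 3:1 4:1 6:1 9:1 12:1 18:1 36:1  a_36=9
[q^40] f(1)=1,f(2)=1,f(4)=1,f(5)=1,f(8)=1,f(10)=1,f(20)=1,f(40)=1 ⇒ 8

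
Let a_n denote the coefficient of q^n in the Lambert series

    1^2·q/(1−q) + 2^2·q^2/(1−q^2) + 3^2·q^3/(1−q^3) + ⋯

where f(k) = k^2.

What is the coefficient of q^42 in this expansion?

[q^42] f(42)=1764,f(21)=441,f(14)=196,f(7)=49,f(6)=36,f(3)=9,f(2)=4,f(1)=1 ⇒ 2500

a_42 = 2500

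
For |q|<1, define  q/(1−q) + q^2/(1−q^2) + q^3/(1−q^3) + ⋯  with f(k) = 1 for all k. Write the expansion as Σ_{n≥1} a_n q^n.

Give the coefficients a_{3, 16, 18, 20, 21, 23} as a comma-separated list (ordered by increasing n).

d|3:{1,3}  Σf=1+1=2
d|16:{16,8,4,2,1}  Σf=1+1+1+1+1=5
d|18:{18,9,6,3,2,1}  Σf=1+1+1+1+1+1=6
d|20:{1,2,4,5,10,20}  Σf=1+1+1+1+1+1=6
n=21: 1·21 3·7 7·3 21·1  f→[1+1+1+1]=4
d|23:{23,1}  Σf=1+1=2

2, 5, 6, 6, 4, 2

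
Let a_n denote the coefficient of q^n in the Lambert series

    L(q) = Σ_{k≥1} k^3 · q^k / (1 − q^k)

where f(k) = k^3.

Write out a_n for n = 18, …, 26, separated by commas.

6813, 6860, 9198, 9632, 11988, 12168, 16380, 15751, 19782

[q^18] f(1)=1,f(2)=8,f(3)=27,f(6)=216,f(9)=729,f(18)=5832 ⇒ 6813
d|19:{1,19}  Σf=1+6859=6860
[q^20] f(1)=1,f(2)=8,f(4)=64,f(5)=125,f(10)=1000,f(20)=8000 ⇒ 9198
n=21: 21·1 7·3 3·7 1·21  f→[9261+343+27+1]=9632
q^22  k|22↦f(k): 22:10648 11:1331 2:8 1:1  a_22=11988
n=23: 1·23 23·1  f→[1+12167]=12168
[q^24] f(24)=13824,f(12)=1728,f(8)=512,f(6)=216,f(4)=64,f(3)=27,f(2)=8,f(1)=1 ⇒ 16380
d|25:{25,5,1}  Σf=15625+125+1=15751
d|26:{26,13,2,1}  Σf=17576+2197+8+1=19782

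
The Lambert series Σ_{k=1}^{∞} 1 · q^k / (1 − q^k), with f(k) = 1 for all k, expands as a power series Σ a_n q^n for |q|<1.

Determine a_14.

a_14 = 4

n=14: 1·14 2·7 7·2 14·1  f→[1+1+1+1]=4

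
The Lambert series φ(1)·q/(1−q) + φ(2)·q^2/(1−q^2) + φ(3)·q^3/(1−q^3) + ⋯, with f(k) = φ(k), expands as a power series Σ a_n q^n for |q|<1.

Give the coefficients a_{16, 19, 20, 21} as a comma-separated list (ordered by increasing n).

q^16  k|16↦φ(k): 1:1 2:1 4:2 8:4 16:8  a_16=16
q^19  k|19↦φ(k): 19:18 1:1  a_19=19
q^20  k|20↦φ(k): 20:8 10:4 5:4 4:2 2:1 1:1  a_20=20
n=21: 1·21 3·7 7·3 21·1  φ→[1+2+6+12]=21

16, 19, 20, 21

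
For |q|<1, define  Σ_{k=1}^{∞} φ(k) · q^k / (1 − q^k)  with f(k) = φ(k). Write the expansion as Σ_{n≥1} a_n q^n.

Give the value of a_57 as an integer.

d|57:{1,3,19,57}  Σφ=1+2+18+36=57

a_57 = 57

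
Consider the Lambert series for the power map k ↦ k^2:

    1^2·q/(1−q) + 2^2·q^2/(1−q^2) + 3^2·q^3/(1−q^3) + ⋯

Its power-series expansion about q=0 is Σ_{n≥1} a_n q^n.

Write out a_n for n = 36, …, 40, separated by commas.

[q^36] f(36)=1296,f(18)=324,f(12)=144,f(9)=81,f(6)=36,f(4)=16,f(3)=9,f(2)=4,f(1)=1 ⇒ 1911
[q^37] f(37)=1369,f(1)=1 ⇒ 1370
q^38  k|38↦f(k): 38:1444 19:361 2:4 1:1  a_38=1810
n=39: 1·39 3·13 13·3 39·1  f→[1+9+169+1521]=1700
n=40: 40·1 20·2 10·4 8·5 5·8 4·10 2·20 1·40  f→[1600+400+100+64+25+16+4+1]=2210

1911, 1370, 1810, 1700, 2210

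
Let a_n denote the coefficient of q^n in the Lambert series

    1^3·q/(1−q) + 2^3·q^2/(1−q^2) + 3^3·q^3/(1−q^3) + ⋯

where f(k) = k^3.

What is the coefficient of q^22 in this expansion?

q^22  k|22↦f(k): 22:10648 11:1331 2:8 1:1  a_22=11988

a_22 = 11988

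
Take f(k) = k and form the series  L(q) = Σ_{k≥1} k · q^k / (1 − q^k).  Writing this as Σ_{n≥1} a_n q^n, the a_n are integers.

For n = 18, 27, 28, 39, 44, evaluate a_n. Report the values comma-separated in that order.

39, 40, 56, 56, 84

[q^18] f(18)=18,f(9)=9,f(6)=6,f(3)=3,f(2)=2,f(1)=1 ⇒ 39
q^27  k|27↦f(k): 1:1 3:3 9:9 27:27  a_27=40
n=28: 28·1 14·2 7·4 4·7 2·14 1·28  f→[28+14+7+4+2+1]=56
n=39: 1·39 3·13 13·3 39·1  f→[1+3+13+39]=56
d|44:{44,22,11,4,2,1}  Σf=44+22+11+4+2+1=84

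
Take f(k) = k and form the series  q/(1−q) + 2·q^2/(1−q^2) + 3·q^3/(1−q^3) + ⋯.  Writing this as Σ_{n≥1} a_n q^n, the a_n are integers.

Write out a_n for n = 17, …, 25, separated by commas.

d|17:{1,17}  Σf=1+17=18
n=18: 1·18 2·9 3·6 6·3 9·2 18·1  f→[1+2+3+6+9+18]=39
[q^19] f(19)=19,f(1)=1 ⇒ 20
d|20:{20,10,5,4,2,1}  Σf=20+10+5+4+2+1=42
d|21:{1,3,7,21}  Σf=1+3+7+21=32
q^22  k|22↦f(k): 22:22 11:11 2:2 1:1  a_22=36
n=23: 23·1 1·23  f→[23+1]=24
n=24: 1·24 2·12 3·8 4·6 6·4 8·3 12·2 24·1  f→[1+2+3+4+6+8+12+24]=60
[q^25] f(1)=1,f(5)=5,f(25)=25 ⇒ 31

18, 39, 20, 42, 32, 36, 24, 60, 31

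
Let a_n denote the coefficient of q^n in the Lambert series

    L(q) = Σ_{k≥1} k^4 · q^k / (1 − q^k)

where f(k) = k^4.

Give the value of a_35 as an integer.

[q^35] f(1)=1,f(5)=625,f(7)=2401,f(35)=1500625 ⇒ 1503652

a_35 = 1503652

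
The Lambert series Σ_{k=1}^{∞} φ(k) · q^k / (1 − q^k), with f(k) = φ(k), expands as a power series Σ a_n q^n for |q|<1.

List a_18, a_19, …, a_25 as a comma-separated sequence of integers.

[q^18] φ(1)=1,φ(2)=1,φ(3)=2,φ(6)=2,φ(9)=6,φ(18)=6 ⇒ 18
d|19:{1,19}  Σφ=1+18=19
d|20:{1,2,4,5,10,20}  Σφ=1+1+2+4+4+8=20
q^21  k|21↦φ(k): 21:12 7:6 3:2 1:1  a_21=21
q^22  k|22↦φ(k): 22:10 11:10 2:1 1:1  a_22=22
n=23: 1·23 23·1  φ→[1+22]=23
d|24:{1,2,3,4,6,8,12,24}  Σφ=1+1+2+2+2+4+4+8=24
q^25  k|25↦φ(k): 1:1 5:4 25:20  a_25=25

18, 19, 20, 21, 22, 23, 24, 25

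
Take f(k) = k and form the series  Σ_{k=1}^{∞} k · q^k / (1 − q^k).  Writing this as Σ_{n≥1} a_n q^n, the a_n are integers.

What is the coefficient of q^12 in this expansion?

d|12:{12,6,4,3,2,1}  Σf=12+6+4+3+2+1=28

a_12 = 28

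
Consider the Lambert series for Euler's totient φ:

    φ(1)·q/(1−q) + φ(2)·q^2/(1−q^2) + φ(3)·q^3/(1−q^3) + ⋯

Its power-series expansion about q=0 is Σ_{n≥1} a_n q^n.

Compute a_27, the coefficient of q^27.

d|27:{1,3,9,27}  Σφ=1+2+6+18=27

a_27 = 27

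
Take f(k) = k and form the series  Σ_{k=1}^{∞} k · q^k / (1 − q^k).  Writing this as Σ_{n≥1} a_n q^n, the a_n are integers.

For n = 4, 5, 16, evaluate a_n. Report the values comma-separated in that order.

7, 6, 31

d|4:{1,2,4}  Σf=1+2+4=7
n=5: 1·5 5·1  f→[1+5]=6
n=16: 1·16 2·8 4·4 8·2 16·1  f→[1+2+4+8+16]=31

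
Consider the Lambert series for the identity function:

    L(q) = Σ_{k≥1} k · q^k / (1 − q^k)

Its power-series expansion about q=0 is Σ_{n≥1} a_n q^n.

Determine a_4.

q^4  k|4↦f(k): 1:1 2:2 4:4  a_4=7

a_4 = 7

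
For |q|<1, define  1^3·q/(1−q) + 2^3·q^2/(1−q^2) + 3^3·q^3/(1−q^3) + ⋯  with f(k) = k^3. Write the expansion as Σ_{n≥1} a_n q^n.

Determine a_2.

a_2 = 9

d|2:{2,1}  Σf=8+1=9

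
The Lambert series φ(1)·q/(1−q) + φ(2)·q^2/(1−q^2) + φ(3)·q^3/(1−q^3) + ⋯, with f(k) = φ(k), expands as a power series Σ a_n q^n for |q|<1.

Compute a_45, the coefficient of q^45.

[q^45] φ(45)=24,φ(15)=8,φ(9)=6,φ(5)=4,φ(3)=2,φ(1)=1 ⇒ 45

a_45 = 45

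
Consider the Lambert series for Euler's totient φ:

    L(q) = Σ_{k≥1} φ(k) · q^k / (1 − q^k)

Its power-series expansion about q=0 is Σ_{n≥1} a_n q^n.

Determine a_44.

n=44: 1·44 2·22 4·11 11·4 22·2 44·1  φ→[1+1+2+10+10+20]=44

a_44 = 44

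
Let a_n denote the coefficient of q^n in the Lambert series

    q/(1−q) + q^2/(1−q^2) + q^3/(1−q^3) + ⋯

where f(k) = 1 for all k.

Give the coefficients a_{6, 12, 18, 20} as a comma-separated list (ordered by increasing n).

4, 6, 6, 6

q^6  k|6↦f(k): 1:1 2:1 3:1 6:1  a_6=4
[q^12] f(12)=1,f(6)=1,f(4)=1,f(3)=1,f(2)=1,f(1)=1 ⇒ 6
[q^18] f(1)=1,f(2)=1,f(3)=1,f(6)=1,f(9)=1,f(18)=1 ⇒ 6
n=20: 20·1 10·2 5·4 4·5 2·10 1·20  f→[1+1+1+1+1+1]=6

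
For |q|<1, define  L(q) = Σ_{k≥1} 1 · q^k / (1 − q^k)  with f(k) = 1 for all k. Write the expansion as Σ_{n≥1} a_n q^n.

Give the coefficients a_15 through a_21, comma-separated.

d|15:{1,3,5,15}  Σf=1+1+1+1=4
[q^16] f(16)=1,f(8)=1,f(4)=1,f(2)=1,f(1)=1 ⇒ 5
n=17: 1·17 17·1  f→[1+1]=2
[q^18] f(1)=1,f(2)=1,f(3)=1,f(6)=1,f(9)=1,f(18)=1 ⇒ 6
[q^19] f(19)=1,f(1)=1 ⇒ 2
n=20: 1·20 2·10 4·5 5·4 10·2 20·1  f→[1+1+1+1+1+1]=6
[q^21] f(21)=1,f(7)=1,f(3)=1,f(1)=1 ⇒ 4

4, 5, 2, 6, 2, 6, 4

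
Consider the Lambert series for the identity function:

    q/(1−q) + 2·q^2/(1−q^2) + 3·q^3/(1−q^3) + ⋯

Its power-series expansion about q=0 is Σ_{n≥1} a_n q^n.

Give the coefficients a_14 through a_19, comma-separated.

24, 24, 31, 18, 39, 20

q^14  k|14↦f(k): 14:14 7:7 2:2 1:1  a_14=24
[q^15] f(15)=15,f(5)=5,f(3)=3,f(1)=1 ⇒ 24
[q^16] f(1)=1,f(2)=2,f(4)=4,f(8)=8,f(16)=16 ⇒ 31
n=17: 17·1 1·17  f→[17+1]=18
q^18  k|18↦f(k): 1:1 2:2 3:3 6:6 9:9 18:18  a_18=39
d|19:{1,19}  Σf=1+19=20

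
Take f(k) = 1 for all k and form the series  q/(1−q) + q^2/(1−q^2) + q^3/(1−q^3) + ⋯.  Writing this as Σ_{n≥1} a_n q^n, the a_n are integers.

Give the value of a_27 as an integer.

a_27 = 4

d|27:{1,3,9,27}  Σf=1+1+1+1=4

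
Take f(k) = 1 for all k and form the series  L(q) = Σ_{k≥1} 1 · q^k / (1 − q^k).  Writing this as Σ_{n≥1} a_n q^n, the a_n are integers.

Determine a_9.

a_9 = 3

n=9: 1·9 3·3 9·1  f→[1+1+1]=3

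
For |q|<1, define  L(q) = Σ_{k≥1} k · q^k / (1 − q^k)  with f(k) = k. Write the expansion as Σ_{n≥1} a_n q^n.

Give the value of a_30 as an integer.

n=30: 1·30 2·15 3·10 5·6 6·5 10·3 15·2 30·1  f→[1+2+3+5+6+10+15+30]=72

a_30 = 72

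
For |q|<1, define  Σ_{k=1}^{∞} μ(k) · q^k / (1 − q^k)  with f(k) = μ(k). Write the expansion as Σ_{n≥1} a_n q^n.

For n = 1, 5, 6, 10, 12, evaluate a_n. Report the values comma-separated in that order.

q^1  k|1↦μ(k): 1:1  a_1=1
n=5: 1·5 5·1  μ→[1+(-1)]=0
n=6: 1·6 2·3 3·2 6·1  μ→[1+(-1)+(-1)+1]=0
d|10:{10,5,2,1}  Σμ=1+(-1)+(-1)+1=0
[q^12] μ(12)=0,μ(6)=1,μ(4)=0,μ(3)=-1,μ(2)=-1,μ(1)=1 ⇒ 0

1, 0, 0, 0, 0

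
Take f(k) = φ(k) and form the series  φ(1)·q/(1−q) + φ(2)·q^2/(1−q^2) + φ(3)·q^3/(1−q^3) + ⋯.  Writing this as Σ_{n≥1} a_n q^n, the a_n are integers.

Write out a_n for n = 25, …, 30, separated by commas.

q^25  k|25↦φ(k): 1:1 5:4 25:20  a_25=25
q^26  k|26↦φ(k): 1:1 2:1 13:12 26:12  a_26=26
d|27:{1,3,9,27}  Σφ=1+2+6+18=27
[q^28] φ(1)=1,φ(2)=1,φ(4)=2,φ(7)=6,φ(14)=6,φ(28)=12 ⇒ 28
n=29: 1·29 29·1  φ→[1+28]=29
[q^30] φ(1)=1,φ(2)=1,φ(3)=2,φ(5)=4,φ(6)=2,φ(10)=4,φ(15)=8,φ(30)=8 ⇒ 30

25, 26, 27, 28, 29, 30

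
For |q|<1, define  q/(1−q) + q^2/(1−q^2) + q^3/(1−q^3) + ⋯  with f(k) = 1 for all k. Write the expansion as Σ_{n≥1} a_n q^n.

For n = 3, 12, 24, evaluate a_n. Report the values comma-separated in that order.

2, 6, 8

q^3  k|3↦f(k): 3:1 1:1  a_3=2
d|12:{12,6,4,3,2,1}  Σf=1+1+1+1+1+1=6
d|24:{24,12,8,6,4,3,2,1}  Σf=1+1+1+1+1+1+1+1=8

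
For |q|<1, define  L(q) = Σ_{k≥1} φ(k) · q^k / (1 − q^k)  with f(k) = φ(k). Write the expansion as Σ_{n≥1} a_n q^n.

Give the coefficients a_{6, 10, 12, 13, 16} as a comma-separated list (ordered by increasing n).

[q^6] φ(6)=2,φ(3)=2,φ(2)=1,φ(1)=1 ⇒ 6
[q^10] φ(10)=4,φ(5)=4,φ(2)=1,φ(1)=1 ⇒ 10
[q^12] φ(12)=4,φ(6)=2,φ(4)=2,φ(3)=2,φ(2)=1,φ(1)=1 ⇒ 12
d|13:{13,1}  Σφ=12+1=13
d|16:{16,8,4,2,1}  Σφ=8+4+2+1+1=16

6, 10, 12, 13, 16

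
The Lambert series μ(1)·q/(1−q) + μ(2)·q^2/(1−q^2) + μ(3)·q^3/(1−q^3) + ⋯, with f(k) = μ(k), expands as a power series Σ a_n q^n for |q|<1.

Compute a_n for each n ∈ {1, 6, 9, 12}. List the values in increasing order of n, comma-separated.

1, 0, 0, 0

n=1: 1·1  μ→[1]=1
d|6:{6,3,2,1}  Σμ=1+(-1)+(-1)+1=0
q^9  k|9↦μ(k): 9:0 3:-1 1:1  a_9=0
n=12: 12·1 6·2 4·3 3·4 2·6 1·12  μ→[0+1+0+(-1)+(-1)+1]=0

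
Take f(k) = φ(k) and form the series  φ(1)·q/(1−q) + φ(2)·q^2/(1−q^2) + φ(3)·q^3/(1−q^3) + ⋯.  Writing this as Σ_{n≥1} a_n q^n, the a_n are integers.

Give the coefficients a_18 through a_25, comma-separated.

n=18: 1·18 2·9 3·6 6·3 9·2 18·1  φ→[1+1+2+2+6+6]=18
[q^19] φ(1)=1,φ(19)=18 ⇒ 19
n=20: 20·1 10·2 5·4 4·5 2·10 1·20  φ→[8+4+4+2+1+1]=20
d|21:{1,3,7,21}  Σφ=1+2+6+12=21
q^22  k|22↦φ(k): 1:1 2:1 11:10 22:10  a_22=22
d|23:{23,1}  Σφ=22+1=23
q^24  k|24↦φ(k): 1:1 2:1 3:2 4:2 6:2 8:4 12:4 24:8  a_24=24
[q^25] φ(1)=1,φ(5)=4,φ(25)=20 ⇒ 25

18, 19, 20, 21, 22, 23, 24, 25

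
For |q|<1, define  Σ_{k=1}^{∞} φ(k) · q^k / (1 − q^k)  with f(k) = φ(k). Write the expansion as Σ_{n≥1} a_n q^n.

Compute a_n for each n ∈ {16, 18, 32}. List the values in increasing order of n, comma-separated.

n=16: 1·16 2·8 4·4 8·2 16·1  φ→[1+1+2+4+8]=16
q^18  k|18↦φ(k): 1:1 2:1 3:2 6:2 9:6 18:6  a_18=18
d|32:{32,16,8,4,2,1}  Σφ=16+8+4+2+1+1=32

16, 18, 32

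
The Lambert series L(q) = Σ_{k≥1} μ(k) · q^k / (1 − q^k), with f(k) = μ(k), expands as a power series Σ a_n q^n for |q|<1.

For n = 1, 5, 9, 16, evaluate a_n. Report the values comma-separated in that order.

1, 0, 0, 0

q^1  k|1↦μ(k): 1:1  a_1=1
n=5: 5·1 1·5  μ→[(-1)+1]=0
[q^9] μ(9)=0,μ(3)=-1,μ(1)=1 ⇒ 0
n=16: 16·1 8·2 4·4 2·8 1·16  μ→[0+0+0+(-1)+1]=0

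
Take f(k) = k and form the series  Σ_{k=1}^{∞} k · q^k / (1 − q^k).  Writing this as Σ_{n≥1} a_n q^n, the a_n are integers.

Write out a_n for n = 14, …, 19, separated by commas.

n=14: 14·1 7·2 2·7 1·14  f→[14+7+2+1]=24
q^15  k|15↦f(k): 15:15 5:5 3:3 1:1  a_15=24
q^16  k|16↦f(k): 16:16 8:8 4:4 2:2 1:1  a_16=31
n=17: 17·1 1·17  f→[17+1]=18
[q^18] f(1)=1,f(2)=2,f(3)=3,f(6)=6,f(9)=9,f(18)=18 ⇒ 39
n=19: 19·1 1·19  f→[19+1]=20

24, 24, 31, 18, 39, 20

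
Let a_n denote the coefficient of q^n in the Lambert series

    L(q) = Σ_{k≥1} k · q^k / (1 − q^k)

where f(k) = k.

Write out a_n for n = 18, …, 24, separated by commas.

d|18:{18,9,6,3,2,1}  Σf=18+9+6+3+2+1=39
q^19  k|19↦f(k): 19:19 1:1  a_19=20
d|20:{20,10,5,4,2,1}  Σf=20+10+5+4+2+1=42
n=21: 21·1 7·3 3·7 1·21  f→[21+7+3+1]=32
q^22  k|22↦f(k): 1:1 2:2 11:11 22:22  a_22=36
n=23: 1·23 23·1  f→[1+23]=24
n=24: 1·24 2·12 3·8 4·6 6·4 8·3 12·2 24·1  f→[1+2+3+4+6+8+12+24]=60

39, 20, 42, 32, 36, 24, 60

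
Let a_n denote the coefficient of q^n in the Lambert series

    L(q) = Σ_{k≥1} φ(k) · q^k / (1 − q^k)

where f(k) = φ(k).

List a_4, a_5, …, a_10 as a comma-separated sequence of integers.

d|4:{4,2,1}  Σφ=2+1+1=4
[q^5] φ(1)=1,φ(5)=4 ⇒ 5
[q^6] φ(6)=2,φ(3)=2,φ(2)=1,φ(1)=1 ⇒ 6
n=7: 1·7 7·1  φ→[1+6]=7
n=8: 8·1 4·2 2·4 1·8  φ→[4+2+1+1]=8
d|9:{9,3,1}  Σφ=6+2+1=9
q^10  k|10↦φ(k): 1:1 2:1 5:4 10:4  a_10=10

4, 5, 6, 7, 8, 9, 10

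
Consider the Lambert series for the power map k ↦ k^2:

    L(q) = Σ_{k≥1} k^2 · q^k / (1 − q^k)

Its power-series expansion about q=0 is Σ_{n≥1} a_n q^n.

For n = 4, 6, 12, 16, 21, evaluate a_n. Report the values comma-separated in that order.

q^4  k|4↦f(k): 4:16 2:4 1:1  a_4=21
q^6  k|6↦f(k): 1:1 2:4 3:9 6:36  a_6=50
n=12: 1·12 2·6 3·4 4·3 6·2 12·1  f→[1+4+9+16+36+144]=210
[q^16] f(1)=1,f(2)=4,f(4)=16,f(8)=64,f(16)=256 ⇒ 341
d|21:{1,3,7,21}  Σf=1+9+49+441=500

21, 50, 210, 341, 500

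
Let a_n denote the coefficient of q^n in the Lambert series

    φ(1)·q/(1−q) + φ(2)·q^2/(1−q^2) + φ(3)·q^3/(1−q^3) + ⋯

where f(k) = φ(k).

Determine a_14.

[q^14] φ(14)=6,φ(7)=6,φ(2)=1,φ(1)=1 ⇒ 14

a_14 = 14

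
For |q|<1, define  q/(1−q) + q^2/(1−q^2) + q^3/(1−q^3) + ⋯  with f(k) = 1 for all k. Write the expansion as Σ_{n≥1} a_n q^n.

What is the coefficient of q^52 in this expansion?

d|52:{1,2,4,13,26,52}  Σf=1+1+1+1+1+1=6

a_52 = 6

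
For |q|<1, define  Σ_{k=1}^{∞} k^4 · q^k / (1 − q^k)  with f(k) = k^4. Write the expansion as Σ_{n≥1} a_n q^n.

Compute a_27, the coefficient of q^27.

a_27 = 538084

[q^27] f(27)=531441,f(9)=6561,f(3)=81,f(1)=1 ⇒ 538084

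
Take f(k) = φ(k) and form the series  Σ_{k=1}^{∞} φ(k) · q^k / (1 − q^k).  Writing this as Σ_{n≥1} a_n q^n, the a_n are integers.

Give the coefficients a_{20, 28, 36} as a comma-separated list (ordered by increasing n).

d|20:{20,10,5,4,2,1}  Σφ=8+4+4+2+1+1=20
n=28: 1·28 2·14 4·7 7·4 14·2 28·1  φ→[1+1+2+6+6+12]=28
d|36:{36,18,12,9,6,4,3,2,1}  Σφ=12+6+4+6+2+2+2+1+1=36

20, 28, 36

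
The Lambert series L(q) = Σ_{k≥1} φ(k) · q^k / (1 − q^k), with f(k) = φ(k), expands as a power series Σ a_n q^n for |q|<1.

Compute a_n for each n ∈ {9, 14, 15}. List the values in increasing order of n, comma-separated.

[q^9] φ(9)=6,φ(3)=2,φ(1)=1 ⇒ 9
d|14:{1,2,7,14}  Σφ=1+1+6+6=14
q^15  k|15↦φ(k): 15:8 5:4 3:2 1:1  a_15=15

9, 14, 15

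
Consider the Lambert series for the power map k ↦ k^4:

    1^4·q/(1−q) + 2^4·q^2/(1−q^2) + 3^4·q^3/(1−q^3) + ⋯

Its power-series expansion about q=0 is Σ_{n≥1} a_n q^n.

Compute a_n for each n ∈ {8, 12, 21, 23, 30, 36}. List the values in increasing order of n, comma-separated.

4369, 22386, 196964, 279842, 872644, 1813539

n=8: 1·8 2·4 4·2 8·1  f→[1+16+256+4096]=4369
d|12:{1,2,3,4,6,12}  Σf=1+16+81+256+1296+20736=22386
n=21: 1·21 3·7 7·3 21·1  f→[1+81+2401+194481]=196964
[q^23] f(23)=279841,f(1)=1 ⇒ 279842
n=30: 1·30 2·15 3·10 5·6 6·5 10·3 15·2 30·1  f→[1+16+81+625+1296+10000+50625+810000]=872644
q^36  k|36↦f(k): 1:1 2:16 3:81 4:256 6:1296 9:6561 12:20736 18:104976 36:1679616  a_36=1813539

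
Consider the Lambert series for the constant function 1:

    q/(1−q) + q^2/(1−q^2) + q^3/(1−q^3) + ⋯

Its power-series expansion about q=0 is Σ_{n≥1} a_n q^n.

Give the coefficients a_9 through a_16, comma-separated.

n=9: 9·1 3·3 1·9  f→[1+1+1]=3
n=10: 1·10 2·5 5·2 10·1  f→[1+1+1+1]=4
q^11  k|11↦f(k): 1:1 11:1  a_11=2
n=12: 12·1 6·2 4·3 3·4 2·6 1·12  f→[1+1+1+1+1+1]=6
d|13:{13,1}  Σf=1+1=2
q^14  k|14↦f(k): 14:1 7:1 2:1 1:1  a_14=4
n=15: 1·15 3·5 5·3 15·1  f→[1+1+1+1]=4
n=16: 16·1 8·2 4·4 2·8 1·16  f→[1+1+1+1+1]=5

3, 4, 2, 6, 2, 4, 4, 5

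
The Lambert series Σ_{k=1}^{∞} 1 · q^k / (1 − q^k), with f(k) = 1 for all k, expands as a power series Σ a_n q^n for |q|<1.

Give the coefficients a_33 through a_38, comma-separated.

d|33:{1,3,11,33}  Σf=1+1+1+1=4
d|34:{1,2,17,34}  Σf=1+1+1+1=4
d|35:{35,7,5,1}  Σf=1+1+1+1=4
[q^36] f(1)=1,f(2)=1,f(3)=1,f(4)=1,f(6)=1,f(9)=1,f(12)=1,f(18)=1,f(36)=1 ⇒ 9
n=37: 1·37 37·1  f→[1+1]=2
n=38: 38·1 19·2 2·19 1·38  f→[1+1+1+1]=4

4, 4, 4, 9, 2, 4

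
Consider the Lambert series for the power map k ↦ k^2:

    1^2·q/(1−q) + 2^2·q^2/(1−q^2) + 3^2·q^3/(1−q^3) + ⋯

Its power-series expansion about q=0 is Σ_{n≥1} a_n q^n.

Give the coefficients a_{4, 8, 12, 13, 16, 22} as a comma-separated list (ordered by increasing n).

d|4:{4,2,1}  Σf=16+4+1=21
[q^8] f(1)=1,f(2)=4,f(4)=16,f(8)=64 ⇒ 85
n=12: 12·1 6·2 4·3 3·4 2·6 1·12  f→[144+36+16+9+4+1]=210
[q^13] f(13)=169,f(1)=1 ⇒ 170
d|16:{16,8,4,2,1}  Σf=256+64+16+4+1=341
n=22: 1·22 2·11 11·2 22·1  f→[1+4+121+484]=610

21, 85, 210, 170, 341, 610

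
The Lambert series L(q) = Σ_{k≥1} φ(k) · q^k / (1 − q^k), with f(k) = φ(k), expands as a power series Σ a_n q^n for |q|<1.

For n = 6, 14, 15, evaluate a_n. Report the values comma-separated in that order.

q^6  k|6↦φ(k): 1:1 2:1 3:2 6:2  a_6=6
q^14  k|14↦φ(k): 14:6 7:6 2:1 1:1  a_14=14
q^15  k|15↦φ(k): 15:8 5:4 3:2 1:1  a_15=15

6, 14, 15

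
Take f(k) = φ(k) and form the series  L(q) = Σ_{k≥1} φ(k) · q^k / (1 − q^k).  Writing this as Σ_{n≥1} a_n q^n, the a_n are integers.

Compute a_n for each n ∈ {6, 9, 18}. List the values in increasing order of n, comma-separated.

d|6:{6,3,2,1}  Σφ=2+2+1+1=6
d|9:{9,3,1}  Σφ=6+2+1=9
n=18: 18·1 9·2 6·3 3·6 2·9 1·18  φ→[6+6+2+2+1+1]=18

6, 9, 18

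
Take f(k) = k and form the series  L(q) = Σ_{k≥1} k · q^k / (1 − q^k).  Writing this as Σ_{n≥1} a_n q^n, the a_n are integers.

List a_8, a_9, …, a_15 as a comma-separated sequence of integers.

q^8  k|8↦f(k): 1:1 2:2 4:4 8:8  a_8=15
[q^9] f(1)=1,f(3)=3,f(9)=9 ⇒ 13
[q^10] f(10)=10,f(5)=5,f(2)=2,f(1)=1 ⇒ 18
[q^11] f(11)=11,f(1)=1 ⇒ 12
q^12  k|12↦f(k): 12:12 6:6 4:4 3:3 2:2 1:1  a_12=28
n=13: 1·13 13·1  f→[1+13]=14
d|14:{14,7,2,1}  Σf=14+7+2+1=24
q^15  k|15↦f(k): 15:15 5:5 3:3 1:1  a_15=24

15, 13, 18, 12, 28, 14, 24, 24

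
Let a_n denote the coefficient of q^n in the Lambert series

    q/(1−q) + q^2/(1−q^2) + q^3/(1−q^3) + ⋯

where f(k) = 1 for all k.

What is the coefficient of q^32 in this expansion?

[q^32] f(1)=1,f(2)=1,f(4)=1,f(8)=1,f(16)=1,f(32)=1 ⇒ 6

a_32 = 6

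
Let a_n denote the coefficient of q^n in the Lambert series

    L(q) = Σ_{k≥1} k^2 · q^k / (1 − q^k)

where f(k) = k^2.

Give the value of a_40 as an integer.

d|40:{1,2,4,5,8,10,20,40}  Σf=1+4+16+25+64+100+400+1600=2210

a_40 = 2210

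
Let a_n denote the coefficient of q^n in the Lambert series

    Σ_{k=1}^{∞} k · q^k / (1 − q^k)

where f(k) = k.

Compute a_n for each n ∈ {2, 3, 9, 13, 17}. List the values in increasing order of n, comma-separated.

q^2  k|2↦f(k): 1:1 2:2  a_2=3
d|3:{1,3}  Σf=1+3=4
n=9: 9·1 3·3 1·9  f→[9+3+1]=13
d|13:{1,13}  Σf=1+13=14
q^17  k|17↦f(k): 17:17 1:1  a_17=18

3, 4, 13, 14, 18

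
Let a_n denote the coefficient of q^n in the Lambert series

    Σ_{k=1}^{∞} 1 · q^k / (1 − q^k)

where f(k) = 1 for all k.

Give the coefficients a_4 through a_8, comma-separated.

d|4:{1,2,4}  Σf=1+1+1=3
q^5  k|5↦f(k): 1:1 5:1  a_5=2
[q^6] f(1)=1,f(2)=1,f(3)=1,f(6)=1 ⇒ 4
n=7: 1·7 7·1  f→[1+1]=2
q^8  k|8↦f(k): 8:1 4:1 2:1 1:1  a_8=4

3, 2, 4, 2, 4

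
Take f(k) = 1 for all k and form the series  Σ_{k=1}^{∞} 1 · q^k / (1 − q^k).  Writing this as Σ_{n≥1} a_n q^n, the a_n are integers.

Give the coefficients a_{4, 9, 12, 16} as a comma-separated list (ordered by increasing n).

[q^4] f(4)=1,f(2)=1,f(1)=1 ⇒ 3
d|9:{1,3,9}  Σf=1+1+1=3
[q^12] f(12)=1,f(6)=1,f(4)=1,f(3)=1,f(2)=1,f(1)=1 ⇒ 6
d|16:{1,2,4,8,16}  Σf=1+1+1+1+1=5

3, 3, 6, 5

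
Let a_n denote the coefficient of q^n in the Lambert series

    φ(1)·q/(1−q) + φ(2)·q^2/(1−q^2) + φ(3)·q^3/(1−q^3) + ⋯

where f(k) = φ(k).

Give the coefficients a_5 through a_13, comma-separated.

[q^5] φ(1)=1,φ(5)=4 ⇒ 5
q^6  k|6↦φ(k): 1:1 2:1 3:2 6:2  a_6=6
q^7  k|7↦φ(k): 7:6 1:1  a_7=7
d|8:{1,2,4,8}  Σφ=1+1+2+4=8
q^9  k|9↦φ(k): 9:6 3:2 1:1  a_9=9
d|10:{10,5,2,1}  Σφ=4+4+1+1=10
[q^11] φ(11)=10,φ(1)=1 ⇒ 11
[q^12] φ(1)=1,φ(2)=1,φ(3)=2,φ(4)=2,φ(6)=2,φ(12)=4 ⇒ 12
q^13  k|13↦φ(k): 1:1 13:12  a_13=13

5, 6, 7, 8, 9, 10, 11, 12, 13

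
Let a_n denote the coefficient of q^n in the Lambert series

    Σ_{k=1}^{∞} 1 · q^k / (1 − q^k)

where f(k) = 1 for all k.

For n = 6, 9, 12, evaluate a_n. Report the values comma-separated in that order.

[q^6] f(6)=1,f(3)=1,f(2)=1,f(1)=1 ⇒ 4
d|9:{1,3,9}  Σf=1+1+1=3
d|12:{1,2,3,4,6,12}  Σf=1+1+1+1+1+1=6

4, 3, 6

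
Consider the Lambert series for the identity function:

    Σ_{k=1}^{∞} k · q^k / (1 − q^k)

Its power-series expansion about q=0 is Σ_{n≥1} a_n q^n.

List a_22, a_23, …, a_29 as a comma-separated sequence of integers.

36, 24, 60, 31, 42, 40, 56, 30

d|22:{1,2,11,22}  Σf=1+2+11+22=36
q^23  k|23↦f(k): 23:23 1:1  a_23=24
n=24: 1·24 2·12 3·8 4·6 6·4 8·3 12·2 24·1  f→[1+2+3+4+6+8+12+24]=60
d|25:{25,5,1}  Σf=25+5+1=31
[q^26] f(1)=1,f(2)=2,f(13)=13,f(26)=26 ⇒ 42
d|27:{1,3,9,27}  Σf=1+3+9+27=40
d|28:{1,2,4,7,14,28}  Σf=1+2+4+7+14+28=56
[q^29] f(29)=29,f(1)=1 ⇒ 30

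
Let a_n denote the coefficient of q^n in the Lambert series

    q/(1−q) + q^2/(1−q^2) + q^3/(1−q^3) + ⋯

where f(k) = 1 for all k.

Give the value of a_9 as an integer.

n=9: 9·1 3·3 1·9  f→[1+1+1]=3

a_9 = 3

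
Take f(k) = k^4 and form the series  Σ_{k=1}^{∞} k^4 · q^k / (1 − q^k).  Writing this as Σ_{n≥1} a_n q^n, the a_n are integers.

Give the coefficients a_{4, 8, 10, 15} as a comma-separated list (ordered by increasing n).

d|4:{1,2,4}  Σf=1+16+256=273
q^8  k|8↦f(k): 8:4096 4:256 2:16 1:1  a_8=4369
[q^10] f(10)=10000,f(5)=625,f(2)=16,f(1)=1 ⇒ 10642
d|15:{1,3,5,15}  Σf=1+81+625+50625=51332

273, 4369, 10642, 51332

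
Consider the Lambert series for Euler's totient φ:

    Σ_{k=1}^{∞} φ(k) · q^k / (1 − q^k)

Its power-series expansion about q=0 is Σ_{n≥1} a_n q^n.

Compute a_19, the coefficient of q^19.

[q^19] φ(1)=1,φ(19)=18 ⇒ 19

a_19 = 19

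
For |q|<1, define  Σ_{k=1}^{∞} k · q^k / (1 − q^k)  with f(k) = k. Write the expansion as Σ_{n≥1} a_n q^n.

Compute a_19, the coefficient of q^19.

a_19 = 20

d|19:{1,19}  Σf=1+19=20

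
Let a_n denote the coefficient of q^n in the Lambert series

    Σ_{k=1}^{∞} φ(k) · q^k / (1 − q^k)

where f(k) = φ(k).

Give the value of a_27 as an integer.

q^27  k|27↦φ(k): 1:1 3:2 9:6 27:18  a_27=27

a_27 = 27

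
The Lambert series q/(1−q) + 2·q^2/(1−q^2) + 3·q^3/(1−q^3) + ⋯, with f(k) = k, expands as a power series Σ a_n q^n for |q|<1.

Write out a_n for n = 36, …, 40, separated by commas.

d|36:{36,18,12,9,6,4,3,2,1}  Σf=36+18+12+9+6+4+3+2+1=91
[q^37] f(1)=1,f(37)=37 ⇒ 38
q^38  k|38↦f(k): 1:1 2:2 19:19 38:38  a_38=60
n=39: 1·39 3·13 13·3 39·1  f→[1+3+13+39]=56
[q^40] f(40)=40,f(20)=20,f(10)=10,f(8)=8,f(5)=5,f(4)=4,f(2)=2,f(1)=1 ⇒ 90

91, 38, 60, 56, 90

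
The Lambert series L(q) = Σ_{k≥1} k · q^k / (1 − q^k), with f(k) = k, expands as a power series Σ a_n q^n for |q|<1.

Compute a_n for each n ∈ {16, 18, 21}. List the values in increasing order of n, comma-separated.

31, 39, 32

d|16:{16,8,4,2,1}  Σf=16+8+4+2+1=31
q^18  k|18↦f(k): 1:1 2:2 3:3 6:6 9:9 18:18  a_18=39
n=21: 1·21 3·7 7·3 21·1  f→[1+3+7+21]=32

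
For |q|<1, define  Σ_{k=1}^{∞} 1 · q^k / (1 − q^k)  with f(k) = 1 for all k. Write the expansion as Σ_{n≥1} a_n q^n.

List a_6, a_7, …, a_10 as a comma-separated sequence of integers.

n=6: 1·6 2·3 3·2 6·1  f→[1+1+1+1]=4
d|7:{7,1}  Σf=1+1=2
d|8:{1,2,4,8}  Σf=1+1+1+1=4
q^9  k|9↦f(k): 1:1 3:1 9:1  a_9=3
n=10: 10·1 5·2 2·5 1·10  f→[1+1+1+1]=4

4, 2, 4, 3, 4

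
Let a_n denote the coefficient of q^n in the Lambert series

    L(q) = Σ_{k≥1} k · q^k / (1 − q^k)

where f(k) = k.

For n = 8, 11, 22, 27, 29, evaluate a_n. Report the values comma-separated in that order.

15, 12, 36, 40, 30

d|8:{1,2,4,8}  Σf=1+2+4+8=15
d|11:{1,11}  Σf=1+11=12
d|22:{1,2,11,22}  Σf=1+2+11+22=36
d|27:{27,9,3,1}  Σf=27+9+3+1=40
[q^29] f(29)=29,f(1)=1 ⇒ 30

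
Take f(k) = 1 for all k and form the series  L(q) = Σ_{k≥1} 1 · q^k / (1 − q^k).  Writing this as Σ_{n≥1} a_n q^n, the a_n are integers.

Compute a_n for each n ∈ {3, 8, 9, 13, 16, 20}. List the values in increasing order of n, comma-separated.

n=3: 1·3 3·1  f→[1+1]=2
[q^8] f(1)=1,f(2)=1,f(4)=1,f(8)=1 ⇒ 4
n=9: 9·1 3·3 1·9  f→[1+1+1]=3
n=13: 13·1 1·13  f→[1+1]=2
d|16:{1,2,4,8,16}  Σf=1+1+1+1+1=5
q^20  k|20↦f(k): 1:1 2:1 4:1 5:1 10:1 20:1  a_20=6

2, 4, 3, 2, 5, 6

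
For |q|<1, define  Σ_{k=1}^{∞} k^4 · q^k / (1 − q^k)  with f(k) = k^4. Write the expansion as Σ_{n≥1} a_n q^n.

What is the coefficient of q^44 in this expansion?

[q^44] f(44)=3748096,f(22)=234256,f(11)=14641,f(4)=256,f(2)=16,f(1)=1 ⇒ 3997266

a_44 = 3997266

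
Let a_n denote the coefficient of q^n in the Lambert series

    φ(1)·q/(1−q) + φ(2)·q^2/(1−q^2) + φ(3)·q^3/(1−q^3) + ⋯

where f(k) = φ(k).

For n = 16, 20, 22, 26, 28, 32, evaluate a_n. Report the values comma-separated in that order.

n=16: 1·16 2·8 4·4 8·2 16·1  φ→[1+1+2+4+8]=16
n=20: 1·20 2·10 4·5 5·4 10·2 20·1  φ→[1+1+2+4+4+8]=20
n=22: 1·22 2·11 11·2 22·1  φ→[1+1+10+10]=22
d|26:{26,13,2,1}  Σφ=12+12+1+1=26
[q^28] φ(28)=12,φ(14)=6,φ(7)=6,φ(4)=2,φ(2)=1,φ(1)=1 ⇒ 28
n=32: 32·1 16·2 8·4 4·8 2·16 1·32  φ→[16+8+4+2+1+1]=32

16, 20, 22, 26, 28, 32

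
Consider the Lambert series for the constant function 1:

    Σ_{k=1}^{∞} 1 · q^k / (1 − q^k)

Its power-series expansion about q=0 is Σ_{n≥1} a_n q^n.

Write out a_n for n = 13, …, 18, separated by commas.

2, 4, 4, 5, 2, 6

[q^13] f(1)=1,f(13)=1 ⇒ 2
[q^14] f(14)=1,f(7)=1,f(2)=1,f(1)=1 ⇒ 4
[q^15] f(15)=1,f(5)=1,f(3)=1,f(1)=1 ⇒ 4
q^16  k|16↦f(k): 1:1 2:1 4:1 8:1 16:1  a_16=5
n=17: 17·1 1·17  f→[1+1]=2
q^18  k|18↦f(k): 18:1 9:1 6:1 3:1 2:1 1:1  a_18=6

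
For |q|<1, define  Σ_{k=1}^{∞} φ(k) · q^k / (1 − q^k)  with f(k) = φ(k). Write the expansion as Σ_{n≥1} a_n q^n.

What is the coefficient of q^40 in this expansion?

[q^40] φ(1)=1,φ(2)=1,φ(4)=2,φ(5)=4,φ(8)=4,φ(10)=4,φ(20)=8,φ(40)=16 ⇒ 40

a_40 = 40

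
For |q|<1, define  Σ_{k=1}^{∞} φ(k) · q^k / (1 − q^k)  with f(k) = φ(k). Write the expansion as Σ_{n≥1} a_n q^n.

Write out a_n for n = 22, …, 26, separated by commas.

[q^22] φ(22)=10,φ(11)=10,φ(2)=1,φ(1)=1 ⇒ 22
q^23  k|23↦φ(k): 23:22 1:1  a_23=23
n=24: 1·24 2·12 3·8 4·6 6·4 8·3 12·2 24·1  φ→[1+1+2+2+2+4+4+8]=24
[q^25] φ(1)=1,φ(5)=4,φ(25)=20 ⇒ 25
q^26  k|26↦φ(k): 1:1 2:1 13:12 26:12  a_26=26

22, 23, 24, 25, 26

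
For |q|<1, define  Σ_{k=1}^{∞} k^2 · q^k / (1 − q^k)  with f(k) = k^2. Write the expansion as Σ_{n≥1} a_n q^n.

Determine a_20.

[q^20] f(20)=400,f(10)=100,f(5)=25,f(4)=16,f(2)=4,f(1)=1 ⇒ 546

a_20 = 546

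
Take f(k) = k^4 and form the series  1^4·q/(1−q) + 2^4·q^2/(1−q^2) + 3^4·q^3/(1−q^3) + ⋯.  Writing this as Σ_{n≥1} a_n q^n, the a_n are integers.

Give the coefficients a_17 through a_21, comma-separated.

q^17  k|17↦f(k): 17:83521 1:1  a_17=83522
d|18:{1,2,3,6,9,18}  Σf=1+16+81+1296+6561+104976=112931
n=19: 19·1 1·19  f→[130321+1]=130322
n=20: 20·1 10·2 5·4 4·5 2·10 1·20  f→[160000+10000+625+256+16+1]=170898
d|21:{1,3,7,21}  Σf=1+81+2401+194481=196964

83522, 112931, 130322, 170898, 196964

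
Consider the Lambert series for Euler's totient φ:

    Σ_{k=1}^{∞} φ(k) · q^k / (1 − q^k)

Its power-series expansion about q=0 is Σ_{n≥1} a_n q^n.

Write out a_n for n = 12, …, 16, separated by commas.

[q^12] φ(12)=4,φ(6)=2,φ(4)=2,φ(3)=2,φ(2)=1,φ(1)=1 ⇒ 12
d|13:{13,1}  Σφ=12+1=13
[q^14] φ(1)=1,φ(2)=1,φ(7)=6,φ(14)=6 ⇒ 14
n=15: 1·15 3·5 5·3 15·1  φ→[1+2+4+8]=15
n=16: 1·16 2·8 4·4 8·2 16·1  φ→[1+1+2+4+8]=16

12, 13, 14, 15, 16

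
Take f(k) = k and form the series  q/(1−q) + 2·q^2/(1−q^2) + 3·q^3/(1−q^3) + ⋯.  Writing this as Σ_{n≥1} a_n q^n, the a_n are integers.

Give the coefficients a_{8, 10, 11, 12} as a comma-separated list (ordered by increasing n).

15, 18, 12, 28

d|8:{8,4,2,1}  Σf=8+4+2+1=15
q^10  k|10↦f(k): 10:10 5:5 2:2 1:1  a_10=18
d|11:{1,11}  Σf=1+11=12
q^12  k|12↦f(k): 1:1 2:2 3:3 4:4 6:6 12:12  a_12=28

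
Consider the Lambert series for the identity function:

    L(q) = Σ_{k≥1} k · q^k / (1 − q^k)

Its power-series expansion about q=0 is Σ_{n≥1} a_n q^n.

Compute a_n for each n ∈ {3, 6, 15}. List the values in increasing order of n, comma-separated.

4, 12, 24

[q^3] f(3)=3,f(1)=1 ⇒ 4
q^6  k|6↦f(k): 1:1 2:2 3:3 6:6  a_6=12
d|15:{1,3,5,15}  Σf=1+3+5+15=24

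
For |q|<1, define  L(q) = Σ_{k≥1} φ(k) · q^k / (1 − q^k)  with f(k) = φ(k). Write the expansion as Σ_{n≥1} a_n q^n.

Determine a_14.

n=14: 14·1 7·2 2·7 1·14  φ→[6+6+1+1]=14

a_14 = 14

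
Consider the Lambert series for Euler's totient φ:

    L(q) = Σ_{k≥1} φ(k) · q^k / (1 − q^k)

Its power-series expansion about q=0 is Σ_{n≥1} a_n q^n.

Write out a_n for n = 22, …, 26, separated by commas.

n=22: 1·22 2·11 11·2 22·1  φ→[1+1+10+10]=22
q^23  k|23↦φ(k): 1:1 23:22  a_23=23
q^24  k|24↦φ(k): 24:8 12:4 8:4 6:2 4:2 3:2 2:1 1:1  a_24=24
q^25  k|25↦φ(k): 1:1 5:4 25:20  a_25=25
d|26:{26,13,2,1}  Σφ=12+12+1+1=26

22, 23, 24, 25, 26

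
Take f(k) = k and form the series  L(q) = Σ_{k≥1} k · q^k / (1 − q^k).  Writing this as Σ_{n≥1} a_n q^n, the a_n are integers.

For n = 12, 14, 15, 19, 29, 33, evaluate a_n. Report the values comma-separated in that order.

28, 24, 24, 20, 30, 48

d|12:{12,6,4,3,2,1}  Σf=12+6+4+3+2+1=28
q^14  k|14↦f(k): 14:14 7:7 2:2 1:1  a_14=24
n=15: 15·1 5·3 3·5 1·15  f→[15+5+3+1]=24
q^19  k|19↦f(k): 1:1 19:19  a_19=20
d|29:{29,1}  Σf=29+1=30
d|33:{33,11,3,1}  Σf=33+11+3+1=48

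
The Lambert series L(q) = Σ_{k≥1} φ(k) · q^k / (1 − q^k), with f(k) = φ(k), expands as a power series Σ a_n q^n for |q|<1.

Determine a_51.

d|51:{51,17,3,1}  Σφ=32+16+2+1=51

a_51 = 51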